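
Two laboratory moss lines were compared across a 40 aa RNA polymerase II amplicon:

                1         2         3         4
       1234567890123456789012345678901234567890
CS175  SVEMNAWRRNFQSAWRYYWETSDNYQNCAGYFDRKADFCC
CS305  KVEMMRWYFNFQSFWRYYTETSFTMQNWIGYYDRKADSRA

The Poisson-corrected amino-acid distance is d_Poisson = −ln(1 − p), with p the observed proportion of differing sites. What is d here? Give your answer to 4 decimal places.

0.5108

Mismatches occur at site 1 (S/K), site 5 (N/M), site 6 (A/R), site 8 (R/Y), site 9 (R/F), site 14 (A/F), site 19 (W/T), site 23 (D/F), site 24 (N/T), site 25 (Y/M), site 28 (C/W), site 29 (A/I), site 32 (F/Y), site 38 (F/S), site 39 (C/R), site 40 (C/A).
p = 16/40 = 0.400000.
d = −ln(1 − 0.400000) = −ln(0.600000) = 0.5108.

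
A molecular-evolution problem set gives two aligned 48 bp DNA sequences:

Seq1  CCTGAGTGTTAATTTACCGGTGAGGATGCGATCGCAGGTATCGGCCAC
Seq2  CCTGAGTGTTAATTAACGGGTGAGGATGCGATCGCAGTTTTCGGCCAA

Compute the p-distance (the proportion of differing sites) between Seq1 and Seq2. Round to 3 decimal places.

0.104

Mismatches occur at site 15 (T→A), site 18 (C→G), site 38 (G→T), site 40 (A→T), site 48 (C→A).
There are 5 differences over 48 sites, so p = 5/48 = 0.104.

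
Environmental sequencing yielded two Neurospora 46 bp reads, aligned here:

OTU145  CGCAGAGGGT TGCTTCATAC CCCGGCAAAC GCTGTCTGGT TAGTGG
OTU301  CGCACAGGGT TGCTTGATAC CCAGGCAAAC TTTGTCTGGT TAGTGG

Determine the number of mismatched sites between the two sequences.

Mismatches occur at site 5 (G↔C), site 16 (C↔G), site 23 (C↔A), site 31 (G↔T), site 32 (C↔T).
That gives 5 mismatches out of 46 aligned sites, so the Hamming distance is 5.

5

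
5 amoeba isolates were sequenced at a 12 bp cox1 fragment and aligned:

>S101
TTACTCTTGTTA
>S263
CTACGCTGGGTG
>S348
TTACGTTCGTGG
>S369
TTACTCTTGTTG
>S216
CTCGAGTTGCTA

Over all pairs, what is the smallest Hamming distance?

Pairwise Hamming distances:
  S101 vs S263: 5
  S101 vs S348: 5
  S101 vs S369: 1
  S101 vs S216: 6
  S263 vs S348: 5
  S263 vs S369: 4
  S263 vs S216: 7
  S348 vs S369: 4
  S348 vs S216: 9
  S369 vs S216: 7
The smallest is 1, between S101 and S369.

1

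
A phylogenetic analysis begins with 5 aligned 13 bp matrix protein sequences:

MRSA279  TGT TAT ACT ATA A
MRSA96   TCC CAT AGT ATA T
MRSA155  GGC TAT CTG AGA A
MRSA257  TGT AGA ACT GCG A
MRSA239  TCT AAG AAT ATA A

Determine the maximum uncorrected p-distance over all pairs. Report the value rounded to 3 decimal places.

0.846

Pairwise Hamming distances:
  MRSA279 vs MRSA96: 5
  MRSA279 vs MRSA155: 6
  MRSA279 vs MRSA257: 6
  MRSA279 vs MRSA239: 4
  MRSA96 vs MRSA155: 8
  MRSA96 vs MRSA257: 10
  MRSA96 vs MRSA239: 5
  MRSA155 vs MRSA257: 11
  MRSA155 vs MRSA239: 9
  MRSA257 vs MRSA239: 7
The largest is 11 mismatches, between MRSA155 and MRSA257; p = 11/13 = 0.846.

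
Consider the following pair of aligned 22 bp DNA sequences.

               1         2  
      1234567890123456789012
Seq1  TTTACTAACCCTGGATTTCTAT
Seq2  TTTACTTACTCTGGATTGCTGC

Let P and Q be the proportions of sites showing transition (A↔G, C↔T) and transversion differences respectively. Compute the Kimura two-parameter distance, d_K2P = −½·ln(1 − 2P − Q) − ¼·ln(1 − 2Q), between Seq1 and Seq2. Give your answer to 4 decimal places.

The sequences differ at positions 7 (A/T, transversion), 10 (C/T, transition), 18 (T/G, transversion), 21 (A/G, transition), 22 (T/C, transition).
Of the 5 differences, 3 transitions and 2 transversions over 22 sites: P = 3/22 = 0.136364, Q = 2/22 = 0.090909.
d = −0.5·ln(0.636363) − 0.25·ln(0.818182) = −0.5·(-0.451986) − 0.25·(-0.200670) = 0.2762.

0.2762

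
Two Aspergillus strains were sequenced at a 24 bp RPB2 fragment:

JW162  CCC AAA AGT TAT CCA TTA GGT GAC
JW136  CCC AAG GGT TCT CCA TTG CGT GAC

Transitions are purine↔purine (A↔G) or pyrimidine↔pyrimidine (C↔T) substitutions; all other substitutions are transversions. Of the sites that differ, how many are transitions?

Mismatches occur at site 6 (A↔G, transition), site 7 (A↔G, transition), site 11 (A↔C, transversion), site 18 (A↔G, transition), site 19 (G↔C, transversion).
Of the 5 differences, 3 transitions and 2 transversions, so the answer is 3.

3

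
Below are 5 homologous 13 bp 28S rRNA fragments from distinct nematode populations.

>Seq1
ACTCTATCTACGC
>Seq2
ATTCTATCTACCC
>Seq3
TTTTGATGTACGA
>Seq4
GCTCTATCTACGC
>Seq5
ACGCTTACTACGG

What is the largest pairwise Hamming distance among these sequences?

9

Pairwise Hamming distances:
  Seq1 vs Seq2: 2
  Seq1 vs Seq3: 6
  Seq1 vs Seq4: 1
  Seq1 vs Seq5: 4
  Seq2 vs Seq3: 6
  Seq2 vs Seq4: 3
  Seq2 vs Seq5: 6
  Seq3 vs Seq4: 6
  Seq3 vs Seq5: 9
  Seq4 vs Seq5: 5
The largest is 9, between Seq3 and Seq5.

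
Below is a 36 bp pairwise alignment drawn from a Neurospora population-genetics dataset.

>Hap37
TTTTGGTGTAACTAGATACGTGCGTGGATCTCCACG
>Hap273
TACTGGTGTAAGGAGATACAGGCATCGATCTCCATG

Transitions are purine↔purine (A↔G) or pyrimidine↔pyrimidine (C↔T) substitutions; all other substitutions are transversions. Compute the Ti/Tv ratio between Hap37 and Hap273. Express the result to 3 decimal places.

Differing sites — 2:T/A (Tv); 3:T/C (Ti); 12:C/G (Tv); 13:T/G (Tv); 20:G/A (Ti); 21:T/G (Tv); 24:G/A (Ti); 26:G/C (Tv); 35:C/T (Ti).
Of the 9 differences, 4 transitions and 5 transversions, so Ti/Tv = 4/5 = 0.800.

0.800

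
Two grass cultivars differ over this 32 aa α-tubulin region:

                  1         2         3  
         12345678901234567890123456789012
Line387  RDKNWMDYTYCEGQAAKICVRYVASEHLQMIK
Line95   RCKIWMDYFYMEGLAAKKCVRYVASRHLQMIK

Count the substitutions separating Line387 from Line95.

Mismatches occur at site 2 (D/C), site 4 (N/I), site 9 (T/F), site 11 (C/M), site 14 (Q/L), site 18 (I/K), site 26 (E/R).
That gives 7 mismatches out of 32 aligned sites, so the Hamming distance is 7.

7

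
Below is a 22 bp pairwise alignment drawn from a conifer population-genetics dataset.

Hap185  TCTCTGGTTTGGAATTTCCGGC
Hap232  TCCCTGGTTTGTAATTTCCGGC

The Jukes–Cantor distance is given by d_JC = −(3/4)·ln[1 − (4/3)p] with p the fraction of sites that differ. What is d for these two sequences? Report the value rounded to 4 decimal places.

Differing sites — 3:T/C; 12:G/T.
p = 2/22 = 0.090909.
d = −0.75 · ln(1 − (4/3)·0.090909) = −0.75 · ln(0.878788) = −0.75 · (-0.129212) = 0.0969.

0.0969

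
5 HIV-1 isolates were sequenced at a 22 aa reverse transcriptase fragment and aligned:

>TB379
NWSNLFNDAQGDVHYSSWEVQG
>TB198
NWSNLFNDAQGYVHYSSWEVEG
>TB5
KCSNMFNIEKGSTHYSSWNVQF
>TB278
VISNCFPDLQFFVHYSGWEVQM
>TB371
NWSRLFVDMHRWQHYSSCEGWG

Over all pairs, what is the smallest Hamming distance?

Pairwise Hamming distances:
  TB379 vs TB198: 2
  TB379 vs TB5: 10
  TB379 vs TB278: 9
  TB379 vs TB371: 10
  TB198 vs TB5: 11
  TB198 vs TB278: 10
  TB198 vs TB371: 10
  TB5 vs TB278: 13
  TB5 vs TB371: 16
  TB278 vs TB371: 15
The smallest is 2, between TB379 and TB198.

2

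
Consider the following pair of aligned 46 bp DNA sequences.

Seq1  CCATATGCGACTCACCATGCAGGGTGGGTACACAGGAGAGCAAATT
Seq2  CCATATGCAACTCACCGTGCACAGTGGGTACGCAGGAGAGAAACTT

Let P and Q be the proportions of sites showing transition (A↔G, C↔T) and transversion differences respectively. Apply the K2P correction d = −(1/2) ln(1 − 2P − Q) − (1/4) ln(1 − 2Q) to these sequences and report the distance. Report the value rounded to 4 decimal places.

0.1716

Differing sites — 9:G/A (Ti); 17:A/G (Ti); 22:G/C (Tv); 23:G/A (Ti); 32:A/G (Ti); 41:C/A (Tv); 44:A/C (Tv).
Of the 7 differences, 4 transitions and 3 transversions over 46 sites: P = 4/46 = 0.086957, Q = 3/46 = 0.065217.
d = −0.5·ln(0.760869) − 0.25·ln(0.869566) = −0.5·(-0.273294) − 0.25·(-0.139761) = 0.1716.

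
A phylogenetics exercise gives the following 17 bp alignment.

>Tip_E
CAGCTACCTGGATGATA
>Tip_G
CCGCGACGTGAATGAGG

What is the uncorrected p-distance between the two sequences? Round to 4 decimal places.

0.3529

Differing sites — 2:A/C; 5:T/G; 8:C/G; 11:G/A; 16:T/G; 17:A/G.
There are 6 differences over 17 sites, so p = 6/17 = 0.3529.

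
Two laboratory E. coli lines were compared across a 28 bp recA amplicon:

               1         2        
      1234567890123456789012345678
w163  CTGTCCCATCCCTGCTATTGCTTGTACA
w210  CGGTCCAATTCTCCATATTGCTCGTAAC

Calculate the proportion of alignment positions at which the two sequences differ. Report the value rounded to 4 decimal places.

0.3571

The sequences differ at positions 2 (T/G), 7 (C/A), 10 (C/T), 12 (C/T), 13 (T/C), 14 (G/C), 15 (C/A), 23 (T/C), 27 (C/A), 28 (A/C).
There are 10 differences over 28 sites, so p = 10/28 = 0.3571.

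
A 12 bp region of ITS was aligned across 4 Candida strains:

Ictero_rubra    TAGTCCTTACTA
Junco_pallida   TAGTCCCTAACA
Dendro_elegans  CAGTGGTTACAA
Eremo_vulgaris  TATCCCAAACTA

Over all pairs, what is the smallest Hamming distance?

3

Pairwise Hamming distances:
  Ictero_rubra vs Junco_pallida: 3
  Ictero_rubra vs Dendro_elegans: 4
  Ictero_rubra vs Eremo_vulgaris: 4
  Junco_pallida vs Dendro_elegans: 6
  Junco_pallida vs Eremo_vulgaris: 6
  Dendro_elegans vs Eremo_vulgaris: 8
The smallest is 3, between Ictero_rubra and Junco_pallida.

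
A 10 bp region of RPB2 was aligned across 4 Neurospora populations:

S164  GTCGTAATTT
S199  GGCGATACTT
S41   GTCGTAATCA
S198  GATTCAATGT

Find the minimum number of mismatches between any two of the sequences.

Pairwise Hamming distances:
  S164 vs S199: 4
  S164 vs S41: 2
  S164 vs S198: 5
  S199 vs S41: 6
  S199 vs S198: 7
  S41 vs S198: 6
The smallest is 2, between S164 and S41.

2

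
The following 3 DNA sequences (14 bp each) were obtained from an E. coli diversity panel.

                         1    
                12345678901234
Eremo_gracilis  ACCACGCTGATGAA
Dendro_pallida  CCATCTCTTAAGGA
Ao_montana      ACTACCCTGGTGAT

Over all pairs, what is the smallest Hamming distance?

4

Pairwise Hamming distances:
  Eremo_gracilis vs Dendro_pallida: 7
  Eremo_gracilis vs Ao_montana: 4
  Dendro_pallida vs Ao_montana: 9
The smallest is 4, between Eremo_gracilis and Ao_montana.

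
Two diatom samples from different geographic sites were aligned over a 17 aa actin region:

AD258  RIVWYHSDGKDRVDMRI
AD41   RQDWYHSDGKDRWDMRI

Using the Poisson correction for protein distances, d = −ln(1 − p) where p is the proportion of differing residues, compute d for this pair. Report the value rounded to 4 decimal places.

Differing sites — 2:I/Q; 3:V/D; 13:V/W.
p = 3/17 = 0.176471.
d = −ln(1 − 0.176471) = −ln(0.823529) = 0.1942.

0.1942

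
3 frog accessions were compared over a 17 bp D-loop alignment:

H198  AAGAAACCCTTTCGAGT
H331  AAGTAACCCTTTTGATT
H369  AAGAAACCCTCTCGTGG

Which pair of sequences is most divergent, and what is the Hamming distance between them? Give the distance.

6

Pairwise Hamming distances:
  H198 vs H331: 3
  H198 vs H369: 3
  H331 vs H369: 6
The largest is 6, between H331 and H369.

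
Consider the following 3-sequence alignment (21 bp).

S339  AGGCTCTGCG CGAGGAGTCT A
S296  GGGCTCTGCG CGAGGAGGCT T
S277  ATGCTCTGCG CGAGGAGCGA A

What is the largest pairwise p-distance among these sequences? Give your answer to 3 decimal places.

0.286

Pairwise Hamming distances:
  S339 vs S296: 3
  S339 vs S277: 4
  S296 vs S277: 6
The largest is 6 mismatches, between S296 and S277; p = 6/21 = 0.286.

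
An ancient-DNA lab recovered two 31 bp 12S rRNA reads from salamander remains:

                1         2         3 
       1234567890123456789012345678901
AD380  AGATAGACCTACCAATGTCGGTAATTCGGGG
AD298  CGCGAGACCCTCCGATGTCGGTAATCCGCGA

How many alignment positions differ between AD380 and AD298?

Mismatches occur at site 1 (A↔C), site 3 (A↔C), site 4 (T↔G), site 10 (T↔C), site 11 (A↔T), site 14 (A↔G), site 26 (T↔C), site 29 (G↔C), site 31 (G↔A).
That gives 9 mismatches out of 31 aligned sites, so the Hamming distance is 9.

9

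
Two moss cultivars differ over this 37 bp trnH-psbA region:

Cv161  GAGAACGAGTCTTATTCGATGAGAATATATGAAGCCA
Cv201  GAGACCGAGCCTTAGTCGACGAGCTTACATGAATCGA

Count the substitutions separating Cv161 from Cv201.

9

The sequences differ at positions 5 (A/C), 10 (T/C), 15 (T/G), 20 (T/C), 24 (A/C), 25 (A/T), 28 (T/C), 34 (G/T), 36 (C/G).
That gives 9 mismatches out of 37 aligned sites, so the Hamming distance is 9.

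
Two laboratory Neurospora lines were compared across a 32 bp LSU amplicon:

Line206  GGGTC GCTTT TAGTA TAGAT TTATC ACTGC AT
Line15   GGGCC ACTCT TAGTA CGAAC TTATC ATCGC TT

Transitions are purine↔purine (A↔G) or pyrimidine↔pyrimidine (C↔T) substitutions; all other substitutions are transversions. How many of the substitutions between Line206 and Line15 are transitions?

Mismatches occur at site 4 (T→C, transition), site 6 (G→A, transition), site 9 (T→C, transition), site 16 (T→C, transition), site 17 (A→G, transition), site 18 (G→A, transition), site 20 (T→C, transition), site 27 (C→T, transition), site 28 (T→C, transition), site 31 (A→T, transversion).
Of the 10 differences, 9 transitions and 1 transversion, so the answer is 9.

9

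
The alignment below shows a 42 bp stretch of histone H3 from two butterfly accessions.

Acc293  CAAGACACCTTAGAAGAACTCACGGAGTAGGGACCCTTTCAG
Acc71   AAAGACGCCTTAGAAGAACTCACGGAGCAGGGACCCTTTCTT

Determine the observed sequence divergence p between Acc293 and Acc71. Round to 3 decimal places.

Differing sites — 1:C/A; 7:A/G; 28:T/C; 41:A/T; 42:G/T.
There are 5 differences over 42 sites, so p = 5/42 = 0.119.

0.119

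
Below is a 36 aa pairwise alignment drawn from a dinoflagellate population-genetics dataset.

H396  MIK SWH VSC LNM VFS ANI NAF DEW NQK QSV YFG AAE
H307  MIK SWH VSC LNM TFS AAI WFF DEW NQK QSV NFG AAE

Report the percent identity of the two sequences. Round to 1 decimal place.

The sequences differ at positions 13 (V/T), 17 (N/A), 19 (N/W), 20 (A/F), 31 (Y/N).
31 of the 36 sites match, so the percent identity is 31/36 × 100 = 86.1%.

86.1%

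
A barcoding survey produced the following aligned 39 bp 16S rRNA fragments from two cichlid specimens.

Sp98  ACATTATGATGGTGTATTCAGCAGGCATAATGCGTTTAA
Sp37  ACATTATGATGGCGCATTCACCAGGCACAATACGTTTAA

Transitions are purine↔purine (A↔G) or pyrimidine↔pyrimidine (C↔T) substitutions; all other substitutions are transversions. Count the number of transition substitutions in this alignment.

Differing sites — 13:T/C (Ti); 15:T/C (Ti); 21:G/C (Tv); 28:T/C (Ti); 32:G/A (Ti).
Of the 5 differences, 4 transitions and 1 transversion, so the answer is 4.

4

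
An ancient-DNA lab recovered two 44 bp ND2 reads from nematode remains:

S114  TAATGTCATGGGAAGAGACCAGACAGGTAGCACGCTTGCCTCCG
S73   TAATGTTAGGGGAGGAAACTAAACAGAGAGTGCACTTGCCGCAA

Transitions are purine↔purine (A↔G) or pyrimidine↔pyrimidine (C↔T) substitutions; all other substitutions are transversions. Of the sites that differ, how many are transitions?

The sequences differ at positions 7 (C/T, transition), 9 (T/G, transversion), 14 (A/G, transition), 17 (G/A, transition), 20 (C/T, transition), 22 (G/A, transition), 27 (G/A, transition), 28 (T/G, transversion), 31 (C/T, transition), 32 (A/G, transition), 34 (G/A, transition), 41 (T/G, transversion), 43 (C/A, transversion), 44 (G/A, transition).
Of the 14 differences, 10 transitions and 4 transversions, so the answer is 10.

10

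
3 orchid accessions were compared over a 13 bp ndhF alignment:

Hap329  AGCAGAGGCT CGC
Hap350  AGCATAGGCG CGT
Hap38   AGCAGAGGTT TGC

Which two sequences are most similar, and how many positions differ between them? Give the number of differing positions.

2

Pairwise Hamming distances:
  Hap329 vs Hap350: 3
  Hap329 vs Hap38: 2
  Hap350 vs Hap38: 5
The smallest is 2, between Hap329 and Hap38.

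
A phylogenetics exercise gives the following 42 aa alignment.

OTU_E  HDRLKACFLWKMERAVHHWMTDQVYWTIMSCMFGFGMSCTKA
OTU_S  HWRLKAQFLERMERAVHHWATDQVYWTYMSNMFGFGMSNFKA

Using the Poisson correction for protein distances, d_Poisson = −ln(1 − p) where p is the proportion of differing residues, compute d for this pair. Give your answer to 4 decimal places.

0.2412

Differing sites — 2:D/W; 7:C/Q; 10:W/E; 11:K/R; 20:M/A; 28:I/Y; 31:C/N; 39:C/N; 40:T/F.
p = 9/42 = 0.214286.
d = −ln(1 − 0.214286) = −ln(0.785714) = 0.2412.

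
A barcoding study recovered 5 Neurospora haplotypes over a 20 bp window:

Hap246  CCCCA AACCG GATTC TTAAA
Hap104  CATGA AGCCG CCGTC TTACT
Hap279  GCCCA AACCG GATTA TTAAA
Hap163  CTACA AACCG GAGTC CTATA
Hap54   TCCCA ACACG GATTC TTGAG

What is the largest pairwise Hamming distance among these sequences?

12

Pairwise Hamming distances:
  Hap246 vs Hap104: 9
  Hap246 vs Hap279: 2
  Hap246 vs Hap163: 5
  Hap246 vs Hap54: 5
  Hap104 vs Hap279: 11
  Hap104 vs Hap163: 9
  Hap104 vs Hap54: 12
  Hap279 vs Hap163: 7
  Hap279 vs Hap54: 6
  Hap163 vs Hap54: 10
The largest is 12, between Hap104 and Hap54.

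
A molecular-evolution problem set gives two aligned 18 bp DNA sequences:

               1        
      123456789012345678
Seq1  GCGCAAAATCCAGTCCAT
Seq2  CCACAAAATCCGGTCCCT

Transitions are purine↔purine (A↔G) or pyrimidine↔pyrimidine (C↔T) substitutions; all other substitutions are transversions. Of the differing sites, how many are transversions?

Mismatches occur at site 1 (G/C, transversion), site 3 (G/A, transition), site 12 (A/G, transition), site 17 (A/C, transversion).
Of the 4 differences, 2 transitions and 2 transversions, so the answer is 2.

2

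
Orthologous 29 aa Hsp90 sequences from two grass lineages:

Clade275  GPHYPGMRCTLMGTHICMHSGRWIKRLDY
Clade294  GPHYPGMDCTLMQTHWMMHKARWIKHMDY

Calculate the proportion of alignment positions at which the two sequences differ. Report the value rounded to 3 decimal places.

The sequences differ at positions 8 (R/D), 13 (G/Q), 16 (I/W), 17 (C/M), 20 (S/K), 21 (G/A), 26 (R/H), 27 (L/M).
There are 8 differences over 29 sites, so p = 8/29 = 0.276.

0.276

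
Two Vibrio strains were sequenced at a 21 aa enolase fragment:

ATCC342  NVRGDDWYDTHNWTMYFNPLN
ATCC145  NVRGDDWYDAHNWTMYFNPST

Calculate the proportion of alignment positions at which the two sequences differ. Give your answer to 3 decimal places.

0.143

The sequences differ at positions 10 (T/A), 20 (L/S), 21 (N/T).
There are 3 differences over 21 sites, so p = 3/21 = 0.143.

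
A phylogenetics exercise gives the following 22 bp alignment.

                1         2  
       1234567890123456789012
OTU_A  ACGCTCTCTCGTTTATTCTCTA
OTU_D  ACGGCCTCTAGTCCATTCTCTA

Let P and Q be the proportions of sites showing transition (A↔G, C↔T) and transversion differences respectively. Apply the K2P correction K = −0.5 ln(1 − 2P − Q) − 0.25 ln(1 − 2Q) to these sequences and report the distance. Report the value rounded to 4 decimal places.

Mismatches occur at site 4 (C↔G, transversion), site 5 (T↔C, transition), site 10 (C↔A, transversion), site 13 (T↔C, transition), site 14 (T↔C, transition).
Of the 5 differences, 3 transitions and 2 transversions over 22 sites: P = 3/22 = 0.136364, Q = 2/22 = 0.090909.
d = −0.5·ln(0.636363) − 0.25·ln(0.818182) = −0.5·(-0.451986) − 0.25·(-0.200670) = 0.2762.

0.2762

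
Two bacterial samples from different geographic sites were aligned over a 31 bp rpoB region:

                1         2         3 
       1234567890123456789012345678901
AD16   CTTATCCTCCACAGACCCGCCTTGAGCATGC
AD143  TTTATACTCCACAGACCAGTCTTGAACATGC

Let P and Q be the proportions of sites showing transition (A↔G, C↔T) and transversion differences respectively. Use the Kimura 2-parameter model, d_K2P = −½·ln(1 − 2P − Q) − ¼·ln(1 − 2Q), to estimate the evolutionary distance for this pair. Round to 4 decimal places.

The sequences differ at positions 1 (C/T, transition), 6 (C/A, transversion), 18 (C/A, transversion), 20 (C/T, transition), 26 (G/A, transition).
Of the 5 differences, 3 transitions and 2 transversions over 31 sites: P = 3/31 = 0.096774, Q = 2/31 = 0.064516.
d = −0.5·ln(0.741936) − 0.25·ln(0.870968) = −0.5·(-0.298492) − 0.25·(-0.138150) = 0.1838.

0.1838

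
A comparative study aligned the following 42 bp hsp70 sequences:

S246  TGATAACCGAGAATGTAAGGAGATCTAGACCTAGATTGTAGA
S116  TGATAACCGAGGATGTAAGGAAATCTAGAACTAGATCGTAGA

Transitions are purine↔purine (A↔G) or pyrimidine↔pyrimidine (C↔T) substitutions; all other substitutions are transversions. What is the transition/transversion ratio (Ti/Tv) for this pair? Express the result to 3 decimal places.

Mismatches occur at site 12 (A↔G, transition), site 22 (G↔A, transition), site 30 (C↔A, transversion), site 37 (T↔C, transition).
Of the 4 differences, 3 transitions and 1 transversion, so Ti/Tv = 3/1 = 3.000.

3.000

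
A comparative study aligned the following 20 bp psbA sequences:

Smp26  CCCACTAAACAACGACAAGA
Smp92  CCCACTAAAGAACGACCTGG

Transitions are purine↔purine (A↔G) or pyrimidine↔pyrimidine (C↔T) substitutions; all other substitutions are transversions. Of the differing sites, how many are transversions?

3

The sequences differ at positions 10 (C/G, transversion), 17 (A/C, transversion), 18 (A/T, transversion), 20 (A/G, transition).
Of the 4 differences, 1 transition and 3 transversions, so the answer is 3.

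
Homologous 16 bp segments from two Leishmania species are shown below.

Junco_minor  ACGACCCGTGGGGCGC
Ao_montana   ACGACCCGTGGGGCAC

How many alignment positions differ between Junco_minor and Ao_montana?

A single mismatch occurs at site 15 (G→A).
That gives 1 mismatch out of 16 aligned sites, so the Hamming distance is 1.

1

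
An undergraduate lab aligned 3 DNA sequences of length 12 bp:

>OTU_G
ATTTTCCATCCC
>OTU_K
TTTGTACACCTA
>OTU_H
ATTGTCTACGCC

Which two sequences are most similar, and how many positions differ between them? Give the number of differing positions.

4

Pairwise Hamming distances:
  OTU_G vs OTU_K: 6
  OTU_G vs OTU_H: 4
  OTU_K vs OTU_H: 6
The smallest is 4, between OTU_G and OTU_H.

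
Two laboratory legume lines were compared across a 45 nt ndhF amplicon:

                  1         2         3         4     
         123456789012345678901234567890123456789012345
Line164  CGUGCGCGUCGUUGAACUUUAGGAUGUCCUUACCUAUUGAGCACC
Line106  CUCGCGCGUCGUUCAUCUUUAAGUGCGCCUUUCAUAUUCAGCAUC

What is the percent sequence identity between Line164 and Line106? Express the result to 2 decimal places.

Differing sites — 2:G/U; 3:U/C; 14:G/C; 16:A/U; 22:G/A; 24:A/U; 25:U/G; 26:G/C; 27:U/G; 32:A/U; 34:C/A; 39:G/C; 44:C/U.
32 of the 45 sites match, so the percent identity is 32/45 × 100 = 71.11%.

71.11%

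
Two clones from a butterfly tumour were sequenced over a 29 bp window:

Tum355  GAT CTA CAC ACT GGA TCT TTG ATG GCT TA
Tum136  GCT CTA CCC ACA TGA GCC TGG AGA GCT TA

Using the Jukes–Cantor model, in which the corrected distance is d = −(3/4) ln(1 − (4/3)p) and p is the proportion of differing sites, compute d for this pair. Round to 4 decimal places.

0.4006

Differing sites — 2:A/C; 8:A/C; 12:T/A; 13:G/T; 16:T/G; 18:T/C; 20:T/G; 23:T/G; 24:G/A.
p = 9/29 = 0.310345.
d = −0.75 · ln(1 − (4/3)·0.310345) = −0.75 · ln(0.586207) = −0.75 · (-0.534082) = 0.4006.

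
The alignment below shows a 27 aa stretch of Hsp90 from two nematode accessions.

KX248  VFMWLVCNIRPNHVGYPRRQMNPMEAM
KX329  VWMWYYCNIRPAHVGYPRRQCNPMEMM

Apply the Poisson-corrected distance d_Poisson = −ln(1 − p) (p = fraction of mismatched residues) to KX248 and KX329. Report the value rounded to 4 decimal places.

0.2513

The sequences differ at positions 2 (F/W), 5 (L/Y), 6 (V/Y), 12 (N/A), 21 (M/C), 26 (A/M).
p = 6/27 = 0.222222.
d = −ln(1 − 0.222222) = −ln(0.777778) = 0.2513.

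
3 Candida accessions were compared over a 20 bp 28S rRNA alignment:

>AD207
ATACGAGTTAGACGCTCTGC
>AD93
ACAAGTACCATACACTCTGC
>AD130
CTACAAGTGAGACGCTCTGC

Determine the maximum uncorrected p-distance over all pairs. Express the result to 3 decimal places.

Pairwise Hamming distances:
  AD207 vs AD93: 8
  AD207 vs AD130: 3
  AD93 vs AD130: 10
The largest is 10 mismatches, between AD93 and AD130; p = 10/20 = 0.500.

0.500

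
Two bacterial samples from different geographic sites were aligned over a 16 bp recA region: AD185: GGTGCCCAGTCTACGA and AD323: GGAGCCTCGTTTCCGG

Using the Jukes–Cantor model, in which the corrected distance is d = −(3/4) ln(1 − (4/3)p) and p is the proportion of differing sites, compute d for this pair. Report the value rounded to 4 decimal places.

0.5199

The sequences differ at positions 3 (T/A), 7 (C/T), 8 (A/C), 11 (C/T), 13 (A/C), 16 (A/G).
p = 6/16 = 0.375000.
d = −0.75 · ln(1 − (4/3)·0.375000) = −0.75 · ln(0.500000) = −0.75 · (-0.693147) = 0.5199.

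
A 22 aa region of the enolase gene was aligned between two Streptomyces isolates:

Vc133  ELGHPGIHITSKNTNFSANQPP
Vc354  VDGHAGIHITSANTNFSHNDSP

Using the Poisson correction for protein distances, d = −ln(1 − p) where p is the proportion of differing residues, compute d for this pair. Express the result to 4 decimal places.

0.3830

Differing sites — 1:E/V; 2:L/D; 5:P/A; 12:K/A; 18:A/H; 20:Q/D; 21:P/S.
p = 7/22 = 0.318182.
d = −ln(1 − 0.318182) = −ln(0.681818) = 0.3830.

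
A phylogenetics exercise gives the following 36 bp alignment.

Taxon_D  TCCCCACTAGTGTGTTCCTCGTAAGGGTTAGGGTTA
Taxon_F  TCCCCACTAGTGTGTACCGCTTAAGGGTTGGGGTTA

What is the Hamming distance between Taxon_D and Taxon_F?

The sequences differ at positions 16 (T/A), 19 (T/G), 21 (G/T), 30 (A/G).
That gives 4 mismatches out of 36 aligned sites, so the Hamming distance is 4.

4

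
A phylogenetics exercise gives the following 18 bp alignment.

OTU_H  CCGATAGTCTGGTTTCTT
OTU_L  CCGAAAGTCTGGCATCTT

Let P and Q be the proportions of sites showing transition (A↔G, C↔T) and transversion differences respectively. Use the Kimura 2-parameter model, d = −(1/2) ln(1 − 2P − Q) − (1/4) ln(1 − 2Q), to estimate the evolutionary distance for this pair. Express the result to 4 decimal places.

0.1885

Differing sites — 5:T/A (Tv); 13:T/C (Ti); 14:T/A (Tv).
Of the 3 differences, 1 transition and 2 transversions over 18 sites: P = 1/18 = 0.055556, Q = 2/18 = 0.111111.
d = −0.5·ln(0.777777) − 0.25·ln(0.777778) = −0.5·(-0.251315) − 0.25·(-0.251314) = 0.1885.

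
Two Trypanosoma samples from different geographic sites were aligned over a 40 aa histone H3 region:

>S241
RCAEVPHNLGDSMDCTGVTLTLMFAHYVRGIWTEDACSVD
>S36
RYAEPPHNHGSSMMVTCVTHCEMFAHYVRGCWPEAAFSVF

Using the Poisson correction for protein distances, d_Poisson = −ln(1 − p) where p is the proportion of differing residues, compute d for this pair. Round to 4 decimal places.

0.4700

Mismatches occur at site 2 (C→Y), site 5 (V→P), site 9 (L→H), site 11 (D→S), site 14 (D→M), site 15 (C→V), site 17 (G→C), site 20 (L→H), site 21 (T→C), site 22 (L→E), site 31 (I→C), site 33 (T→P), site 35 (D→A), site 37 (C→F), site 40 (D→F).
p = 15/40 = 0.375000.
d = −ln(1 − 0.375000) = −ln(0.625000) = 0.4700.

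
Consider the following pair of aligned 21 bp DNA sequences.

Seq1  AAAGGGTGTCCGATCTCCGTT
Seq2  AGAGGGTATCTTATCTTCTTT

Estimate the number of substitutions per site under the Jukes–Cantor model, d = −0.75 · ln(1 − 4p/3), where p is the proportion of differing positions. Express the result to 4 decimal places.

Differing sites — 2:A/G; 8:G/A; 11:C/T; 12:G/T; 17:C/T; 19:G/T.
p = 6/21 = 0.285714.
d = −0.75 · ln(1 − (4/3)·0.285714) = −0.75 · ln(0.619048) = −0.75 · (-0.479572) = 0.3597.

0.3597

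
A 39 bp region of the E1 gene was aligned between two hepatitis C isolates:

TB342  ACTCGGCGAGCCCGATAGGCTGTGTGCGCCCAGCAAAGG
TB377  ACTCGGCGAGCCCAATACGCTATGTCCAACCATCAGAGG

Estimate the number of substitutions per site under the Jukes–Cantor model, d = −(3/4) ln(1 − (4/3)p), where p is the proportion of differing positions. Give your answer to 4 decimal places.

0.2396

Mismatches occur at site 14 (G/A), site 18 (G/C), site 22 (G/A), site 26 (G/C), site 28 (G/A), site 29 (C/A), site 33 (G/T), site 36 (A/G).
p = 8/39 = 0.205128.
d = −0.75 · ln(1 − (4/3)·0.205128) = −0.75 · ln(0.726496) = −0.75 · (-0.319522) = 0.2396.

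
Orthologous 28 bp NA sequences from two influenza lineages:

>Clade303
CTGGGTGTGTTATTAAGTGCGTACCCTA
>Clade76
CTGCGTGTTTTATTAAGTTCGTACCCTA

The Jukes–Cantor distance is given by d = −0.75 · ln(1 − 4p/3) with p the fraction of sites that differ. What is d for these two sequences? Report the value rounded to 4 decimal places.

0.1156

The sequences differ at positions 4 (G/C), 9 (G/T), 19 (G/T).
p = 3/28 = 0.107143.
d = −0.75 · ln(1 − (4/3)·0.107143) = −0.75 · ln(0.857143) = −0.75 · (-0.154151) = 0.1156.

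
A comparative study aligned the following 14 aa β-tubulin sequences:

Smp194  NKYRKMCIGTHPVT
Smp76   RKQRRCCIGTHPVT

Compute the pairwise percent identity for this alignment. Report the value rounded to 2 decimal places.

Differing sites — 1:N/R; 3:Y/Q; 5:K/R; 6:M/C.
10 of the 14 sites match, so the percent identity is 10/14 × 100 = 71.43%.

71.43%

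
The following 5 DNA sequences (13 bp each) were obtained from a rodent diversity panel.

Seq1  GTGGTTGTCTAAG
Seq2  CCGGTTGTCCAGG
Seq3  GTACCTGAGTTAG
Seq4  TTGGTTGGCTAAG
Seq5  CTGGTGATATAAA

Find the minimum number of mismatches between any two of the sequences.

2

Pairwise Hamming distances:
  Seq1 vs Seq2: 4
  Seq1 vs Seq3: 6
  Seq1 vs Seq4: 2
  Seq1 vs Seq5: 5
  Seq2 vs Seq3: 10
  Seq2 vs Seq4: 5
  Seq2 vs Seq5: 7
  Seq3 vs Seq4: 7
  Seq3 vs Seq5: 10
  Seq4 vs Seq5: 6
The smallest is 2, between Seq1 and Seq4.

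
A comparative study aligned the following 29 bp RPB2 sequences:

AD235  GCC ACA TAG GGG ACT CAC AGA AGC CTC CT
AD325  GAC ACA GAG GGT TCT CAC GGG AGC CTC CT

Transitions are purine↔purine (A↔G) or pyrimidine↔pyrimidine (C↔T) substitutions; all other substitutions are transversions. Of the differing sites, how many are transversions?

The sequences differ at positions 2 (C/A, transversion), 7 (T/G, transversion), 12 (G/T, transversion), 13 (A/T, transversion), 19 (A/G, transition), 21 (A/G, transition).
Of the 6 differences, 2 transitions and 4 transversions, so the answer is 4.

4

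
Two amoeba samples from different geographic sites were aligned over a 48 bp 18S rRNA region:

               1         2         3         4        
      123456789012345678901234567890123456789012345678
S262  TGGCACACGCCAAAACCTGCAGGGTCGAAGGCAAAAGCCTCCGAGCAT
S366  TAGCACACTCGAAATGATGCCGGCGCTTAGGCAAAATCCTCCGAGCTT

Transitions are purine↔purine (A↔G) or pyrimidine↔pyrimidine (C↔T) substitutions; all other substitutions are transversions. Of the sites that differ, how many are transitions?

1

Mismatches occur at site 2 (G→A, transition), site 9 (G→T, transversion), site 11 (C→G, transversion), site 15 (A→T, transversion), site 16 (C→G, transversion), site 17 (C→A, transversion), site 21 (A→C, transversion), site 24 (G→C, transversion), site 25 (T→G, transversion), site 27 (G→T, transversion), site 28 (A→T, transversion), site 37 (G→T, transversion), site 47 (A→T, transversion).
Of the 13 differences, 1 transition and 12 transversions, so the answer is 1.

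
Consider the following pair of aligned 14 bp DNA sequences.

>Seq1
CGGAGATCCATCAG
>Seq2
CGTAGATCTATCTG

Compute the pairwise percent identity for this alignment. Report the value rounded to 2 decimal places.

The sequences differ at positions 3 (G/T), 9 (C/T), 13 (A/T).
11 of the 14 sites match, so the percent identity is 11/14 × 100 = 78.57%.

78.57%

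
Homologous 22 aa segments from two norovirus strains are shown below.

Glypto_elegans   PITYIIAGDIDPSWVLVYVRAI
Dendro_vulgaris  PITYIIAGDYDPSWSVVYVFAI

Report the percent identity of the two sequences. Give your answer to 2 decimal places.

The sequences differ at positions 10 (I/Y), 15 (V/S), 16 (L/V), 20 (R/F).
18 of the 22 sites match, so the percent identity is 18/22 × 100 = 81.82%.

81.82%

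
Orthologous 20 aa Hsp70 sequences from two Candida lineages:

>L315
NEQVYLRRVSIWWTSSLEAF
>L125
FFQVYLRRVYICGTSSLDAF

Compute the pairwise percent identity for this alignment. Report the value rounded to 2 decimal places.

70.00%

Mismatches occur at site 1 (N→F), site 2 (E→F), site 10 (S→Y), site 12 (W→C), site 13 (W→G), site 18 (E→D).
14 of the 20 sites match, so the percent identity is 14/20 × 100 = 70.00%.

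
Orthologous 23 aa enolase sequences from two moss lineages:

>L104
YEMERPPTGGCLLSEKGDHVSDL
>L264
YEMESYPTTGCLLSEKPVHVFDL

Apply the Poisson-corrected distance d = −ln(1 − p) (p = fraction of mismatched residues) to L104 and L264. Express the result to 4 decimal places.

Mismatches occur at site 5 (R→S), site 6 (P→Y), site 9 (G→T), site 17 (G→P), site 18 (D→V), site 21 (S→F).
p = 6/23 = 0.260870.
d = −ln(1 − 0.260870) = −ln(0.739130) = 0.3023.

0.3023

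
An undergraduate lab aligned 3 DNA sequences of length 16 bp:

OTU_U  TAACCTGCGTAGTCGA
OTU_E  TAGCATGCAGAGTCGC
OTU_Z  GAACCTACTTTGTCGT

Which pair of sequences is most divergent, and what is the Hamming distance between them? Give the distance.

8

Pairwise Hamming distances:
  OTU_U vs OTU_E: 5
  OTU_U vs OTU_Z: 5
  OTU_E vs OTU_Z: 8
The largest is 8, between OTU_E and OTU_Z.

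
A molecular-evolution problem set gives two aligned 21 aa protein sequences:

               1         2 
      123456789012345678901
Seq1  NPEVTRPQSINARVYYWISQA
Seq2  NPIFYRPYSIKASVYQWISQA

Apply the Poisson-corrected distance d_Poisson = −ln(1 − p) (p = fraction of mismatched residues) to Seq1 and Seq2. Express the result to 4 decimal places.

0.4055

Mismatches occur at site 3 (E→I), site 4 (V→F), site 5 (T→Y), site 8 (Q→Y), site 11 (N→K), site 13 (R→S), site 16 (Y→Q).
p = 7/21 = 0.333333.
d = −ln(1 − 0.333333) = −ln(0.666667) = 0.4055.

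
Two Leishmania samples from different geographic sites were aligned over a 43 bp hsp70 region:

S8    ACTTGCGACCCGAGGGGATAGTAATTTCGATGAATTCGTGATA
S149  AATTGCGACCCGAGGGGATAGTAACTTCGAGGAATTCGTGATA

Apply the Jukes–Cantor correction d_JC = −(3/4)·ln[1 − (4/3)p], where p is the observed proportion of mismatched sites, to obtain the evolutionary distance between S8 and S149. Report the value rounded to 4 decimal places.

The sequences differ at positions 2 (C/A), 25 (T/C), 31 (T/G).
p = 3/43 = 0.069767.
d = −0.75 · ln(1 − (4/3)·0.069767) = −0.75 · ln(0.906977) = −0.75 · (-0.097638) = 0.0732.

0.0732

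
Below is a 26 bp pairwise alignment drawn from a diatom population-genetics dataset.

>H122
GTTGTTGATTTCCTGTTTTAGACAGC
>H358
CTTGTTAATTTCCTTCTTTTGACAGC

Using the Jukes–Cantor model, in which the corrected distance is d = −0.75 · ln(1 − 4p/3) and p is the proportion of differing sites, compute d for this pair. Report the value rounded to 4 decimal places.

0.2222

The sequences differ at positions 1 (G/C), 7 (G/A), 15 (G/T), 16 (T/C), 20 (A/T).
p = 5/26 = 0.192308.
d = −0.75 · ln(1 − (4/3)·0.192308) = −0.75 · ln(0.743589) = −0.75 · (-0.296267) = 0.2222.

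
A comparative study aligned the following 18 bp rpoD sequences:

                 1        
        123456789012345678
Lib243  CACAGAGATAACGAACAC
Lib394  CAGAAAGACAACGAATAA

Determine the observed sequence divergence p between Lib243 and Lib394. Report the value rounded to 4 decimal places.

The sequences differ at positions 3 (C/G), 5 (G/A), 9 (T/C), 16 (C/T), 18 (C/A).
There are 5 differences over 18 sites, so p = 5/18 = 0.2778.

0.2778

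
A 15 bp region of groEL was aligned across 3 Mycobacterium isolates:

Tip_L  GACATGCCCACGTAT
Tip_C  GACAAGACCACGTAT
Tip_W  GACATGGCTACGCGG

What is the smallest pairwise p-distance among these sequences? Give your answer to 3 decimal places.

0.133

Pairwise Hamming distances:
  Tip_L vs Tip_C: 2
  Tip_L vs Tip_W: 5
  Tip_C vs Tip_W: 6
The smallest is 2 mismatches, between Tip_L and Tip_C; p = 2/15 = 0.133.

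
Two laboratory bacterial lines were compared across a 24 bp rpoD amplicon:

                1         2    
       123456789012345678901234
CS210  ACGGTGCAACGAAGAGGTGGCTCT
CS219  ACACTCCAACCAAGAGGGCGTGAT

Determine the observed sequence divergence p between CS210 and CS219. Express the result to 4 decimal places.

0.3750

The sequences differ at positions 3 (G/A), 4 (G/C), 6 (G/C), 11 (G/C), 18 (T/G), 19 (G/C), 21 (C/T), 22 (T/G), 23 (C/A).
There are 9 differences over 24 sites, so p = 9/24 = 0.3750.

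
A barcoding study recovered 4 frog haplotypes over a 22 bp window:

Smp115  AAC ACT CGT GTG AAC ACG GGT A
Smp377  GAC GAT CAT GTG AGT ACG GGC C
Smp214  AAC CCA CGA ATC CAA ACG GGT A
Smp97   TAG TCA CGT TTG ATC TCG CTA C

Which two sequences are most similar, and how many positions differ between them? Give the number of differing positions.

Pairwise Hamming distances:
  Smp115 vs Smp377: 8
  Smp115 vs Smp214: 7
  Smp115 vs Smp97: 11
  Smp377 vs Smp214: 13
  Smp377 vs Smp97: 13
  Smp214 vs Smp97: 14
The smallest is 7, between Smp115 and Smp214.

7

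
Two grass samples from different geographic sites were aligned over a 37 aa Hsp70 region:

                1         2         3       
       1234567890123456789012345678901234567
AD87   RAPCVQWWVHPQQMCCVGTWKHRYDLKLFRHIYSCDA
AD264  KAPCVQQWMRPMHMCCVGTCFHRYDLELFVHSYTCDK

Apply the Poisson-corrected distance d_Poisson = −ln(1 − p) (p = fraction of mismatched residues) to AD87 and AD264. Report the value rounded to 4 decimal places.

The sequences differ at positions 1 (R/K), 7 (W/Q), 9 (V/M), 10 (H/R), 12 (Q/M), 13 (Q/H), 20 (W/C), 21 (K/F), 27 (K/E), 30 (R/V), 32 (I/S), 34 (S/T), 37 (A/K).
p = 13/37 = 0.351351.
d = −ln(1 − 0.351351) = −ln(0.648649) = 0.4329.

0.4329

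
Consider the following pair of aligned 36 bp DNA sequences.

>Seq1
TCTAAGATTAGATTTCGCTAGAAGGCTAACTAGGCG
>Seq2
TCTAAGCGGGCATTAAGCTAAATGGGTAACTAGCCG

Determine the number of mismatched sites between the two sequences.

The sequences differ at positions 7 (A/C), 8 (T/G), 9 (T/G), 10 (A/G), 11 (G/C), 15 (T/A), 16 (C/A), 21 (G/A), 23 (A/T), 26 (C/G), 34 (G/C).
That gives 11 mismatches out of 36 aligned sites, so the Hamming distance is 11.

11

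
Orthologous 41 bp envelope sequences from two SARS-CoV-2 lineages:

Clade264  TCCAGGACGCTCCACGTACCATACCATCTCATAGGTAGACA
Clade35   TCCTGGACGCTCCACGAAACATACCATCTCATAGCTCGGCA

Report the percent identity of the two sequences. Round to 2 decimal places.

The sequences differ at positions 4 (A/T), 17 (T/A), 19 (C/A), 35 (G/C), 37 (A/C), 39 (A/G).
35 of the 41 sites match, so the percent identity is 35/41 × 100 = 85.37%.

85.37%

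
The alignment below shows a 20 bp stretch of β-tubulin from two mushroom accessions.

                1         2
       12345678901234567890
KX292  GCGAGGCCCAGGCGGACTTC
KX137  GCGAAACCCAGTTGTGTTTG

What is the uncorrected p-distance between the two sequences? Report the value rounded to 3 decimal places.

0.400

Mismatches occur at site 5 (G↔A), site 6 (G↔A), site 12 (G↔T), site 13 (C↔T), site 15 (G↔T), site 16 (A↔G), site 17 (C↔T), site 20 (C↔G).
There are 8 differences over 20 sites, so p = 8/20 = 0.400.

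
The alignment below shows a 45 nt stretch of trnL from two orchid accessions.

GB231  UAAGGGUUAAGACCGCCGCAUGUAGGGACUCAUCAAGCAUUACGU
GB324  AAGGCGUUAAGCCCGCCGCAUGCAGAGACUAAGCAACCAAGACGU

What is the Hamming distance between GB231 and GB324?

Differing sites — 1:U/A; 3:A/G; 5:G/C; 12:A/C; 23:U/C; 26:G/A; 31:C/A; 33:U/G; 37:G/C; 40:U/A; 41:U/G.
That gives 11 mismatches out of 45 aligned sites, so the Hamming distance is 11.

11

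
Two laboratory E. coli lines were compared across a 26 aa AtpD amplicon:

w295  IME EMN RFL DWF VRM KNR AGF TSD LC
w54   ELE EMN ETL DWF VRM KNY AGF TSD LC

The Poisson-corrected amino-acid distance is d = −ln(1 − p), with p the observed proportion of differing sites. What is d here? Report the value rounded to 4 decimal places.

0.2136

Mismatches occur at site 1 (I↔E), site 2 (M↔L), site 7 (R↔E), site 8 (F↔T), site 18 (R↔Y).
p = 5/26 = 0.192308.
d = −ln(1 − 0.192308) = −ln(0.807692) = 0.2136.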